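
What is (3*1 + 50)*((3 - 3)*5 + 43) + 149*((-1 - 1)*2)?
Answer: 1683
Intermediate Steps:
(3*1 + 50)*((3 - 3)*5 + 43) + 149*((-1 - 1)*2) = (3 + 50)*(0*5 + 43) + 149*(-2*2) = 53*(0 + 43) + 149*(-4) = 53*43 - 596 = 2279 - 596 = 1683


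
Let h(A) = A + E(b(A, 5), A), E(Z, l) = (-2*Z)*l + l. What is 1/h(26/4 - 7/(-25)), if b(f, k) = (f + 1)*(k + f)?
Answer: -62500/76824519 ≈ -0.00081354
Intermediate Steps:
b(f, k) = (1 + f)*(f + k)
E(Z, l) = l - 2*Z*l (E(Z, l) = -2*Z*l + l = l - 2*Z*l)
h(A) = A + A*(-9 - 12*A - 2*A²) (h(A) = A + A*(1 - 2*(A + 5 + A² + A*5)) = A + A*(1 - 2*(A + 5 + A² + 5*A)) = A + A*(1 - 2*(5 + A² + 6*A)) = A + A*(1 + (-10 - 12*A - 2*A²)) = A + A*(-9 - 12*A - 2*A²))
1/h(26/4 - 7/(-25)) = 1/(2*(26/4 - 7/(-25))*(-4 - (26/4 - 7/(-25))² - 6*(26/4 - 7/(-25)))) = 1/(2*(26*(¼) - 7*(-1/25))*(-4 - (26*(¼) - 7*(-1/25))² - 6*(26*(¼) - 7*(-1/25)))) = 1/(2*(13/2 + 7/25)*(-4 - (13/2 + 7/25)² - 6*(13/2 + 7/25))) = 1/(2*(339/50)*(-4 - (339/50)² - 6*339/50)) = 1/(2*(339/50)*(-4 - 1*114921/2500 - 1017/25)) = 1/(2*(339/50)*(-4 - 114921/2500 - 1017/25)) = 1/(2*(339/50)*(-226621/2500)) = 1/(-76824519/62500) = -62500/76824519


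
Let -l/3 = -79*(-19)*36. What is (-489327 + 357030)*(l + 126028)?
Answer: 4773275760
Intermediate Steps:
l = -162108 (l = -3*(-79*(-19))*36 = -4503*36 = -3*54036 = -162108)
(-489327 + 357030)*(l + 126028) = (-489327 + 357030)*(-162108 + 126028) = -132297*(-36080) = 4773275760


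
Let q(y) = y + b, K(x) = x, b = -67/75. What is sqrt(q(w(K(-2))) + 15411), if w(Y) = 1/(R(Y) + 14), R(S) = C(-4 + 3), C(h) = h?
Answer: sqrt(585972231)/195 ≈ 124.14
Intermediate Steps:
b = -67/75 (b = -67*1/75 = -67/75 ≈ -0.89333)
R(S) = -1 (R(S) = -4 + 3 = -1)
w(Y) = 1/13 (w(Y) = 1/(-1 + 14) = 1/13)
q(y) = -67/75 + y (q(y) = y - 67/75 = -67/75 + y)
sqrt(q(w(K(-2))) + 15411) = sqrt((-67/75 + 1/13) + 15411) = sqrt(-796/975 + 15411) = sqrt(15024929/975) = sqrt(585972231)/195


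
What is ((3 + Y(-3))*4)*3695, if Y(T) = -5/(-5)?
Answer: 59120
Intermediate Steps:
Y(T) = 1 (Y(T) = -5*(-⅕) = 1)
((3 + Y(-3))*4)*3695 = ((3 + 1)*4)*3695 = (4*4)*3695 = 16*3695 = 59120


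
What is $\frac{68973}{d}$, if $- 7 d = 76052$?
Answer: $- \frac{482811}{76052} \approx -6.3484$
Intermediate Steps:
$d = - \frac{76052}{7}$ ($d = \left(- \frac{1}{7}\right) 76052 = - \frac{76052}{7} \approx -10865.0$)
$\frac{68973}{d} = \frac{68973}{- \frac{76052}{7}} = 68973 \left(- \frac{7}{76052}\right) = - \frac{482811}{76052}$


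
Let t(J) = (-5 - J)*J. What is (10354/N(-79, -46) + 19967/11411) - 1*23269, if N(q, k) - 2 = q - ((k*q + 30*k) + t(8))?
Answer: -591392421878/25412297 ≈ -23272.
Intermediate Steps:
t(J) = J*(-5 - J)
N(q, k) = 106 + q - 30*k - k*q (N(q, k) = 2 + (q - ((k*q + 30*k) - 1*8*(5 + 8))) = 2 + (q - ((30*k + k*q) - 1*8*13)) = 2 + (q - ((30*k + k*q) - 104)) = 2 + (q - (-104 + 30*k + k*q)) = 2 + (q + (104 - 30*k - k*q)) = 2 + (104 + q - 30*k - k*q) = 106 + q - 30*k - k*q)
(10354/N(-79, -46) + 19967/11411) - 1*23269 = (10354/(106 - 79 - 30*(-46) - 1*(-46)*(-79)) + 19967/11411) - 1*23269 = (10354/(106 - 79 + 1380 - 3634) + 19967*(1/11411)) - 23269 = (10354/(-2227) + 19967/11411) - 23269 = (10354*(-1/2227) + 19967/11411) - 23269 = (-10354/2227 + 19967/11411) - 23269 = -73682985/25412297 - 23269 = -591392421878/25412297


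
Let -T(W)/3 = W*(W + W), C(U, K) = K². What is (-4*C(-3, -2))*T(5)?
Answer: 2400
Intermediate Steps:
T(W) = -6*W² (T(W) = -3*W*(W + W) = -3*W*2*W = -6*W²)
(-4*C(-3, -2))*T(5) = (-4*(-2)²)*(-6*5²) = (-4*4)*(-6*25) = -16*(-150) = 2400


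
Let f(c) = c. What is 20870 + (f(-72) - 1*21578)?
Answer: -780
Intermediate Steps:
20870 + (f(-72) - 1*21578) = 20870 + (-72 - 1*21578) = 20870 + (-72 - 21578) = 20870 - 21650 = -780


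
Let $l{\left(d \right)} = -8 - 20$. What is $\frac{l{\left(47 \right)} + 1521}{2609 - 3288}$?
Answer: $- \frac{1493}{679} \approx -2.1988$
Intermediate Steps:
$l{\left(d \right)} = -28$
$\frac{l{\left(47 \right)} + 1521}{2609 - 3288} = \frac{-28 + 1521}{2609 - 3288} = \frac{1493}{-679} = 1493 \left(- \frac{1}{679}\right) = - \frac{1493}{679}$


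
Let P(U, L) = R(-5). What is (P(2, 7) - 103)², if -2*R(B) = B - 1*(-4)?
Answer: 42025/4 ≈ 10506.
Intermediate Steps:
R(B) = -2 - B/2 (R(B) = -(B - 1*(-4))/2 = -(B + 4)/2 = -(4 + B)/2 = -2 - B/2)
P(U, L) = ½ (P(U, L) = -2 - ½*(-5) = -2 + 5/2 = ½)
(P(2, 7) - 103)² = (½ - 103)² = (-205/2)² = 42025/4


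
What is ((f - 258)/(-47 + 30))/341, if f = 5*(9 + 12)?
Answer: 9/341 ≈ 0.026393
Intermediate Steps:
f = 105 (f = 5*21 = 105)
((f - 258)/(-47 + 30))/341 = ((105 - 258)/(-47 + 30))/341 = -153/(-17)*(1/341) = -153*(-1/17)*(1/341) = 9*(1/341) = 9/341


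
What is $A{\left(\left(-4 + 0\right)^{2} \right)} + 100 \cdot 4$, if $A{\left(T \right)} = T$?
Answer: $416$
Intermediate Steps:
$A{\left(\left(-4 + 0\right)^{2} \right)} + 100 \cdot 4 = \left(-4 + 0\right)^{2} + 100 \cdot 4 = \left(-4\right)^{2} + 400 = 16 + 400 = 416$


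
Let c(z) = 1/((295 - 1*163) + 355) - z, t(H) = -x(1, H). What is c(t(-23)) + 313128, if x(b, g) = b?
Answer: 152493824/487 ≈ 3.1313e+5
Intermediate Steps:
t(H) = -1 (t(H) = -1*1 = -1)
c(z) = 1/487 - z (c(z) = 1/((295 - 163) + 355) - z = 1/(132 + 355) - z = 1/487 - z)
c(t(-23)) + 313128 = (1/487 - 1*(-1)) + 313128 = (1/487 + 1) + 313128 = 488/487 + 313128 = 152493824/487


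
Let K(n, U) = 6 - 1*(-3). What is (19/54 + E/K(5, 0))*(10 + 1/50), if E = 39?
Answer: 42251/900 ≈ 46.946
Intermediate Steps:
K(n, U) = 9 (K(n, U) = 6 + 3 = 9)
(19/54 + E/K(5, 0))*(10 + 1/50) = (19/54 + 39/9)*(10 + 1/50) = (19*(1/54) + 39*(⅑))*(10 + 1/50) = (19/54 + 13/3)*(501/50) = (253/54)*(501/50) = 42251/900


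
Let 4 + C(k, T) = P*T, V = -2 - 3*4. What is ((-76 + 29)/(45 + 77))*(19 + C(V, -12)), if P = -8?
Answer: -5217/122 ≈ -42.762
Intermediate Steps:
V = -14 (V = -2 - 12 = -14)
C(k, T) = -4 - 8*T
((-76 + 29)/(45 + 77))*(19 + C(V, -12)) = ((-76 + 29)/(45 + 77))*(19 + (-4 - 8*(-12))) = (-47/122)*(19 + (-4 + 96)) = (-47*1/122)*(19 + 92) = -47/122*111 = -5217/122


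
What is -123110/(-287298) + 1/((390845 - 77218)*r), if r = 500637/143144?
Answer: 3221657679150967/7518266905345317 ≈ 0.42851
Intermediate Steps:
r = 500637/143144 (r = 500637*(1/143144) = 500637/143144 ≈ 3.4974)
-123110/(-287298) + 1/((390845 - 77218)*r) = -123110/(-287298) + 1/((390845 - 77218)*(500637/143144)) = -123110*(-1/287298) + (143144/500637)/313627 = 61555/143649 + (1/313627)*(143144/500637) = 61555/143649 + 143144/157013280399 = 3221657679150967/7518266905345317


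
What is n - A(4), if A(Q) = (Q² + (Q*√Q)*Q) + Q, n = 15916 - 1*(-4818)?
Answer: 20682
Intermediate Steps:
n = 20734 (n = 15916 + 4818 = 20734)
A(Q) = Q + Q² + Q^(5/2) (A(Q) = (Q² + Q^(3/2)*Q) + Q = (Q² + Q^(5/2)) + Q = Q + Q² + Q^(5/2))
n - A(4) = 20734 - (4 + 4² + 4^(5/2)) = 20734 - (4 + 16 + 32) = 20734 - 1*52 = 20734 - 52 = 20682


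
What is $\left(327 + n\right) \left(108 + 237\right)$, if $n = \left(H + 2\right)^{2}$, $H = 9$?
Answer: $154560$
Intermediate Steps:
$n = 121$ ($n = \left(9 + 2\right)^{2} = 11^{2} = 121$)
$\left(327 + n\right) \left(108 + 237\right) = \left(327 + 121\right) \left(108 + 237\right) = 448 \cdot 345 = 154560$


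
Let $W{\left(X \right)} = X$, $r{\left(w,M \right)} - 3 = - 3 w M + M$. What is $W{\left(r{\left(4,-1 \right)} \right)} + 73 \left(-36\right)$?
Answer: $-2614$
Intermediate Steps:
$r{\left(w,M \right)} = 3 + M - 3 M w$ ($r{\left(w,M \right)} = 3 + \left(- 3 w M + M\right) = 3 - \left(- M + 3 M w\right) = 3 + M - 3 M w$)
$W{\left(r{\left(4,-1 \right)} \right)} + 73 \left(-36\right) = \left(3 - 1 - \left(-3\right) 4\right) + 73 \left(-36\right) = \left(3 - 1 + 12\right) - 2628 = 14 - 2628 = -2614$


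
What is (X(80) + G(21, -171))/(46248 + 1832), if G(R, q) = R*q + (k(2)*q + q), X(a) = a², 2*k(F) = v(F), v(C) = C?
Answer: 2467/48080 ≈ 0.051310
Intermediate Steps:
k(F) = F/2
G(R, q) = 2*q + R*q (G(R, q) = R*q + (((½)*2)*q + q) = R*q + (1*q + q) = R*q + (q + q) = R*q + 2*q = 2*q + R*q)
(X(80) + G(21, -171))/(46248 + 1832) = (80² - 171*(2 + 21))/(46248 + 1832) = (6400 - 171*23)/48080 = (6400 - 3933)*(1/48080) = 2467*(1/48080) = 2467/48080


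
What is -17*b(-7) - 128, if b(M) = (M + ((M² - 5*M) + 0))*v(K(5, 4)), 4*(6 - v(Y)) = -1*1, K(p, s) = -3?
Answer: -33237/4 ≈ -8309.3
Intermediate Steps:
v(Y) = 25/4 (v(Y) = 6 - (-1)/4 = 6 - ¼*(-1) = 6 + ¼ = 25/4)
b(M) = -25*M + 25*M²/4 (b(M) = (M + ((M² - 5*M) + 0))*(25/4) = (M + (M² - 5*M))*(25/4) = (M² - 4*M)*(25/4) = -25*M + 25*M²/4)
-17*b(-7) - 128 = -425*(-7)*(-4 - 7)/4 - 128 = -425*(-7)*(-11)/4 - 128 = -17*1925/4 - 128 = -32725/4 - 128 = -33237/4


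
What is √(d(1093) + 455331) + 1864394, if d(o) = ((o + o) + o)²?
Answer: 1864394 + 2*√2801793 ≈ 1.8677e+6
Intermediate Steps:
d(o) = 9*o² (d(o) = (2*o + o)² = (3*o)² = 9*o²)
√(d(1093) + 455331) + 1864394 = √(9*1093² + 455331) + 1864394 = √(9*1194649 + 455331) + 1864394 = √(10751841 + 455331) + 1864394 = √11207172 + 1864394 = 2*√2801793 + 1864394 = 1864394 + 2*√2801793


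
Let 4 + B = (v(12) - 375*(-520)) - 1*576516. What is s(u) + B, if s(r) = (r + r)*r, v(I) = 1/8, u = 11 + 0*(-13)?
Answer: -3050223/8 ≈ -3.8128e+5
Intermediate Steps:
u = 11 (u = 11 + 0 = 11)
v(I) = ⅛
s(r) = 2*r² (s(r) = (2*r)*r = 2*r²)
B = -3052159/8 (B = -4 + ((⅛ - 375*(-520)) - 1*576516) = -4 + ((⅛ + 195000) - 576516) = -4 + (1560001/8 - 576516) = -4 - 3052127/8 = -3052159/8 ≈ -3.8152e+5)
s(u) + B = 2*11² - 3052159/8 = 2*121 - 3052159/8 = 242 - 3052159/8 = -3050223/8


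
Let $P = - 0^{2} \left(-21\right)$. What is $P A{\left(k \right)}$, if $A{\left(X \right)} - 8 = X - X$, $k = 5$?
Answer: $0$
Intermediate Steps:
$A{\left(X \right)} = 8$ ($A{\left(X \right)} = 8 + \left(X - X\right) = 8 + 0 = 8$)
$P = 0$ ($P = \left(-1\right) 0 \left(-21\right) = 0 \left(-21\right) = 0$)
$P A{\left(k \right)} = 0 \cdot 8 = 0$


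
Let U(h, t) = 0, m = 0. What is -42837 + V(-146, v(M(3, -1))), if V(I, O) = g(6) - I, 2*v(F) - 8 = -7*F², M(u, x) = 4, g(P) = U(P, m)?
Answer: -42691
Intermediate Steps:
g(P) = 0
v(F) = 4 - 7*F²/2 (v(F) = 4 + (-7*F²)/2 = 4 - 7*F²/2)
V(I, O) = -I (V(I, O) = 0 - I = -I)
-42837 + V(-146, v(M(3, -1))) = -42837 - 1*(-146) = -42837 + 146 = -42691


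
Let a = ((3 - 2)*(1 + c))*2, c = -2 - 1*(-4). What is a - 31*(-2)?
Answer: 68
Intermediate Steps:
c = 2 (c = -2 + 4 = 2)
a = 6 (a = ((3 - 2)*(1 + 2))*2 = (1*3)*2 = 3*2 = 6)
a - 31*(-2) = 6 - 31*(-2) = 6 + 62 = 68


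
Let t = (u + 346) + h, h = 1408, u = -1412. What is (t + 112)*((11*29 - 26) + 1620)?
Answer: 868502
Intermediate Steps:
t = 342 (t = (-1412 + 346) + 1408 = -1066 + 1408 = 342)
(t + 112)*((11*29 - 26) + 1620) = (342 + 112)*((11*29 - 26) + 1620) = 454*((319 - 26) + 1620) = 454*(293 + 1620) = 454*1913 = 868502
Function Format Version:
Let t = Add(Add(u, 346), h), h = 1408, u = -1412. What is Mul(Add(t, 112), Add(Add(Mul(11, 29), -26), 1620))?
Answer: 868502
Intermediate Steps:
t = 342 (t = Add(Add(-1412, 346), 1408) = Add(-1066, 1408) = 342)
Mul(Add(t, 112), Add(Add(Mul(11, 29), -26), 1620)) = Mul(Add(342, 112), Add(Add(Mul(11, 29), -26), 1620)) = Mul(454, Add(Add(319, -26), 1620)) = Mul(454, Add(293, 1620)) = Mul(454, 1913) = 868502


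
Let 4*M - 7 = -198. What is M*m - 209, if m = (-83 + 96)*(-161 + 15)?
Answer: 180841/2 ≈ 90421.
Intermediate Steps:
M = -191/4 (M = 7/4 + (¼)*(-198) = 7/4 - 99/2 = -191/4 ≈ -47.750)
m = -1898 (m = 13*(-146) = -1898)
M*m - 209 = -191/4*(-1898) - 209 = 181259/2 - 209 = 180841/2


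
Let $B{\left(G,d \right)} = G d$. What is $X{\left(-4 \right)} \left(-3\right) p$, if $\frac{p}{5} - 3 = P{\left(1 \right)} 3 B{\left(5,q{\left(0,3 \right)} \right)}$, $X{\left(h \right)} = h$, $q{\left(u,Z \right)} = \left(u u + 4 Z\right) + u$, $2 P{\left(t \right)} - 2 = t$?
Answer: $16380$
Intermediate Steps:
$P{\left(t \right)} = 1 + \frac{t}{2}$
$q{\left(u,Z \right)} = u + u^{2} + 4 Z$ ($q{\left(u,Z \right)} = \left(u^{2} + 4 Z\right) + u = u + u^{2} + 4 Z$)
$p = 1365$ ($p = 15 + 5 \left(1 + \frac{1}{2} \cdot 1\right) 3 \cdot 5 \left(0 + 0^{2} + 4 \cdot 3\right) = 15 + 5 \left(1 + \frac{1}{2}\right) 3 \cdot 5 \left(0 + 0 + 12\right) = 15 + 5 \cdot \frac{3}{2} \cdot 3 \cdot 5 \cdot 12 = 15 + 5 \cdot \frac{9}{2} \cdot 60 = 15 + 5 \cdot 270 = 15 + 1350 = 1365$)
$X{\left(-4 \right)} \left(-3\right) p = \left(-4\right) \left(-3\right) 1365 = 12 \cdot 1365 = 16380$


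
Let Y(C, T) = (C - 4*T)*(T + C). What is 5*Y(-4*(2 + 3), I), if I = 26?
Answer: -3720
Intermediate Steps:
Y(C, T) = (C + T)*(C - 4*T) (Y(C, T) = (C - 4*T)*(C + T) = (C + T)*(C - 4*T))
5*Y(-4*(2 + 3), I) = 5*((-4*(2 + 3))**2 - 4*26**2 - 3*(-4*(2 + 3))*26) = 5*((-4*5)**2 - 4*676 - 3*(-4*5)*26) = 5*((-20)**2 - 2704 - 3*(-20)*26) = 5*(400 - 2704 + 1560) = 5*(-744) = -3720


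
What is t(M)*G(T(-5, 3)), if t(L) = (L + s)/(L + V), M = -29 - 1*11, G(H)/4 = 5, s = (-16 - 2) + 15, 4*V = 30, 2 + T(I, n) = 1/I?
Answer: 344/13 ≈ 26.462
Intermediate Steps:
T(I, n) = -2 + 1/I
V = 15/2 (V = (1/4)*30 = 15/2 ≈ 7.5000)
s = -3 (s = -18 + 15 = -3)
G(H) = 20 (G(H) = 4*5 = 20)
M = -40 (M = -29 - 11 = -40)
t(L) = (-3 + L)/(15/2 + L) (t(L) = (L - 3)/(L + 15/2) = (-3 + L)/(15/2 + L))
t(M)*G(T(-5, 3)) = (2*(-3 - 40)/(15 + 2*(-40)))*20 = (2*(-43)/(15 - 80))*20 = (2*(-43)/(-65))*20 = (2*(-1/65)*(-43))*20 = (86/65)*20 = 344/13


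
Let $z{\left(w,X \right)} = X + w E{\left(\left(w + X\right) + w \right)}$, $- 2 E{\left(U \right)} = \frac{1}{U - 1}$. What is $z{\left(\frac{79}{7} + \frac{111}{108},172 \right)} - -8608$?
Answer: $\frac{865669777}{98596} \approx 8780.0$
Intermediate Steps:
$E{\left(U \right)} = - \frac{1}{2 \left(-1 + U\right)}$ ($E{\left(U \right)} = - \frac{1}{2 \left(U - 1\right)} = - \frac{1}{2 \left(-1 + U\right)}$)
$z{\left(w,X \right)} = X - \frac{w}{-2 + 2 X + 4 w}$ ($z{\left(w,X \right)} = X + w \left(- \frac{1}{-2 + 2 \left(\left(w + X\right) + w\right)}\right) = X + w \left(- \frac{1}{-2 + 2 \left(\left(X + w\right) + w\right)}\right) = X + w \left(- \frac{1}{-2 + 2 \left(X + 2 w\right)}\right) = X + w \left(- \frac{1}{-2 + \left(2 X + 4 w\right)}\right) = X + w \left(- \frac{1}{-2 + 2 X + 4 w}\right) = X - \frac{w}{-2 + 2 X + 4 w}$)
$z{\left(\frac{79}{7} + \frac{111}{108},172 \right)} - -8608 = \frac{- \frac{\frac{79}{7} + \frac{111}{108}}{2} + 172 \left(-1 + 172 + 2 \left(\frac{79}{7} + \frac{111}{108}\right)\right)}{-1 + 172 + 2 \left(\frac{79}{7} + \frac{111}{108}\right)} - -8608 = \frac{- \frac{79 \cdot \frac{1}{7} + 111 \cdot \frac{1}{108}}{2} + 172 \left(-1 + 172 + 2 \left(79 \cdot \frac{1}{7} + 111 \cdot \frac{1}{108}\right)\right)}{-1 + 172 + 2 \left(79 \cdot \frac{1}{7} + 111 \cdot \frac{1}{108}\right)} + 8608 = \frac{- \frac{\frac{79}{7} + \frac{37}{36}}{2} + 172 \left(-1 + 172 + 2 \left(\frac{79}{7} + \frac{37}{36}\right)\right)}{-1 + 172 + 2 \left(\frac{79}{7} + \frac{37}{36}\right)} + 8608 = \frac{\left(- \frac{1}{2}\right) \frac{3103}{252} + 172 \left(-1 + 172 + 2 \cdot \frac{3103}{252}\right)}{-1 + 172 + 2 \cdot \frac{3103}{252}} + 8608 = \frac{- \frac{3103}{504} + 172 \left(-1 + 172 + \frac{3103}{126}\right)}{-1 + 172 + \frac{3103}{126}} + 8608 = \frac{- \frac{3103}{504} + 172 \cdot \frac{24649}{126}}{\frac{24649}{126}} + 8608 = \frac{126 \left(- \frac{3103}{504} + \frac{2119814}{63}\right)}{24649} + 8608 = \frac{126}{24649} \cdot \frac{5651803}{168} + 8608 = \frac{16955409}{98596} + 8608 = \frac{865669777}{98596}$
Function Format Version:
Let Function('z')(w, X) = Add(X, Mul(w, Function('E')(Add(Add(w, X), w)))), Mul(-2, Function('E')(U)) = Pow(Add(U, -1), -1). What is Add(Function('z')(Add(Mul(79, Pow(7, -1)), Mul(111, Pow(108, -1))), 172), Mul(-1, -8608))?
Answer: Rational(865669777, 98596) ≈ 8780.0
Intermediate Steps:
Function('E')(U) = Mul(Rational(-1, 2), Pow(Add(-1, U), -1)) (Function('E')(U) = Mul(Rational(-1, 2), Pow(Add(U, -1), -1)) = Mul(Rational(-1, 2), Pow(Add(-1, U), -1)))
Function('z')(w, X) = Add(X, Mul(-1, w, Pow(Add(-2, Mul(2, X), Mul(4, w)), -1))) (Function('z')(w, X) = Add(X, Mul(w, Mul(-1, Pow(Add(-2, Mul(2, Add(Add(w, X), w))), -1)))) = Add(X, Mul(w, Mul(-1, Pow(Add(-2, Mul(2, Add(Add(X, w), w))), -1)))) = Add(X, Mul(w, Mul(-1, Pow(Add(-2, Mul(2, Add(X, Mul(2, w)))), -1)))) = Add(X, Mul(w, Mul(-1, Pow(Add(-2, Add(Mul(2, X), Mul(4, w))), -1)))) = Add(X, Mul(w, Mul(-1, Pow(Add(-2, Mul(2, X), Mul(4, w)), -1)))) = Add(X, Mul(-1, w, Pow(Add(-2, Mul(2, X), Mul(4, w)), -1))))
Add(Function('z')(Add(Mul(79, Pow(7, -1)), Mul(111, Pow(108, -1))), 172), Mul(-1, -8608)) = Add(Mul(Pow(Add(-1, 172, Mul(2, Add(Mul(79, Pow(7, -1)), Mul(111, Pow(108, -1))))), -1), Add(Mul(Rational(-1, 2), Add(Mul(79, Pow(7, -1)), Mul(111, Pow(108, -1)))), Mul(172, Add(-1, 172, Mul(2, Add(Mul(79, Pow(7, -1)), Mul(111, Pow(108, -1)))))))), Mul(-1, -8608)) = Add(Mul(Pow(Add(-1, 172, Mul(2, Add(Mul(79, Rational(1, 7)), Mul(111, Rational(1, 108))))), -1), Add(Mul(Rational(-1, 2), Add(Mul(79, Rational(1, 7)), Mul(111, Rational(1, 108)))), Mul(172, Add(-1, 172, Mul(2, Add(Mul(79, Rational(1, 7)), Mul(111, Rational(1, 108)))))))), 8608) = Add(Mul(Pow(Add(-1, 172, Mul(2, Add(Rational(79, 7), Rational(37, 36)))), -1), Add(Mul(Rational(-1, 2), Add(Rational(79, 7), Rational(37, 36))), Mul(172, Add(-1, 172, Mul(2, Add(Rational(79, 7), Rational(37, 36))))))), 8608) = Add(Mul(Pow(Add(-1, 172, Mul(2, Rational(3103, 252))), -1), Add(Mul(Rational(-1, 2), Rational(3103, 252)), Mul(172, Add(-1, 172, Mul(2, Rational(3103, 252)))))), 8608) = Add(Mul(Pow(Add(-1, 172, Rational(3103, 126)), -1), Add(Rational(-3103, 504), Mul(172, Add(-1, 172, Rational(3103, 126))))), 8608) = Add(Mul(Pow(Rational(24649, 126), -1), Add(Rational(-3103, 504), Mul(172, Rational(24649, 126)))), 8608) = Add(Mul(Rational(126, 24649), Add(Rational(-3103, 504), Rational(2119814, 63))), 8608) = Add(Mul(Rational(126, 24649), Rational(5651803, 168)), 8608) = Add(Rational(16955409, 98596), 8608) = Rational(865669777, 98596)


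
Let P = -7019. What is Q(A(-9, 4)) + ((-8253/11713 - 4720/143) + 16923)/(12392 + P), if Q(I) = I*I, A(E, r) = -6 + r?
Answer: 4945160342/692273439 ≈ 7.1434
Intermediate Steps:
Q(I) = I²
Q(A(-9, 4)) + ((-8253/11713 - 4720/143) + 16923)/(12392 + P) = (-6 + 4)² + ((-8253/11713 - 4720/143) + 16923)/(12392 - 7019) = (-2)² + ((-8253*1/11713 - 4720*1/143) + 16923)/5373 = 4 + ((-8253/11713 - 4720/143) + 16923)*(1/5373) = 4 + (-4343503/128843 + 16923)*(1/5373) = 4 + (2176066586/128843)*(1/5373) = 4 + 2176066586/692273439 = 4945160342/692273439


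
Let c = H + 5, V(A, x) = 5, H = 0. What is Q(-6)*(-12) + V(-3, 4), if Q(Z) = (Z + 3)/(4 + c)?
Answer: 9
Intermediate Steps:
c = 5 (c = 0 + 5 = 5)
Q(Z) = 1/3 + Z/9 (Q(Z) = (Z + 3)/(4 + 5) = (3 + Z)/9 = (3 + Z)*(1/9) = 1/3 + Z/9)
Q(-6)*(-12) + V(-3, 4) = (1/3 + (1/9)*(-6))*(-12) + 5 = (1/3 - 2/3)*(-12) + 5 = -1/3*(-12) + 5 = 4 + 5 = 9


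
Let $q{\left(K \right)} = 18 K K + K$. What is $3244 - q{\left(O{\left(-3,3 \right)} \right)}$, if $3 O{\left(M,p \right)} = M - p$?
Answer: $3174$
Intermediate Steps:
$O{\left(M,p \right)} = - \frac{p}{3} + \frac{M}{3}$ ($O{\left(M,p \right)} = \frac{M - p}{3} = - \frac{p}{3} + \frac{M}{3}$)
$q{\left(K \right)} = K + 18 K^{2}$ ($q{\left(K \right)} = 18 K^{2} + K = K + 18 K^{2}$)
$3244 - q{\left(O{\left(-3,3 \right)} \right)} = 3244 - \left(\left(- \frac{1}{3}\right) 3 + \frac{1}{3} \left(-3\right)\right) \left(1 + 18 \left(\left(- \frac{1}{3}\right) 3 + \frac{1}{3} \left(-3\right)\right)\right) = 3244 - \left(-1 - 1\right) \left(1 + 18 \left(-1 - 1\right)\right) = 3244 - - 2 \left(1 + 18 \left(-2\right)\right) = 3244 - - 2 \left(1 - 36\right) = 3244 - \left(-2\right) \left(-35\right) = 3244 - 70 = 3174$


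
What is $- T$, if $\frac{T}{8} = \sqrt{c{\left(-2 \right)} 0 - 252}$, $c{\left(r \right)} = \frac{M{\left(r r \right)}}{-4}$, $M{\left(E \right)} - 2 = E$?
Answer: $- 48 i \sqrt{7} \approx - 127.0 i$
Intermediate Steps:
$M{\left(E \right)} = 2 + E$
$c{\left(r \right)} = - \frac{1}{2} - \frac{r^{2}}{4}$ ($c{\left(r \right)} = \frac{2 + r r}{-4} = \left(2 + r^{2}\right) \left(- \frac{1}{4}\right) = - \frac{1}{2} - \frac{r^{2}}{4}$)
$T = 48 i \sqrt{7}$ ($T = 8 \sqrt{\left(- \frac{1}{2} - \frac{\left(-2\right)^{2}}{4}\right) 0 - 252} = 8 \sqrt{\left(- \frac{1}{2} - 1\right) 0 - 252} = 8 \sqrt{\left(- \frac{3}{2}\right) 0 - 252} = 8 \sqrt{0 - 252} = 8 \sqrt{-252} = 8 \cdot 6 i \sqrt{7} = 48 i \sqrt{7} \approx 127.0 i$)
$- T = - 48 i \sqrt{7}$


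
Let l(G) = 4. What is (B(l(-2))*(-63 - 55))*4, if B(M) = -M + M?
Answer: 0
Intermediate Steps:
B(M) = 0
(B(l(-2))*(-63 - 55))*4 = (0*(-63 - 55))*4 = (0*(-118))*4 = 0*4 = 0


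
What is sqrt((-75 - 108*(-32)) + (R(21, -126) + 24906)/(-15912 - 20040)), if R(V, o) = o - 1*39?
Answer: 3*sqrt(3371303677)/2996 ≈ 58.140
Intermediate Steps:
R(V, o) = -39 + o (R(V, o) = o - 39 = -39 + o)
sqrt((-75 - 108*(-32)) + (R(21, -126) + 24906)/(-15912 - 20040)) = sqrt((-75 - 108*(-32)) + ((-39 - 126) + 24906)/(-15912 - 20040)) = sqrt((-75 + 3456) + (-165 + 24906)/(-35952)) = sqrt(3381 + 24741*(-1/35952)) = sqrt(3381 - 8247/11984) = sqrt(40509657/11984) = 3*sqrt(3371303677)/2996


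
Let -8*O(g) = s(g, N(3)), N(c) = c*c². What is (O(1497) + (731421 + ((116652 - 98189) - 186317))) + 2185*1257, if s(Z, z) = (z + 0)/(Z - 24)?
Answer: 13002119927/3928 ≈ 3.3101e+6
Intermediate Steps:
N(c) = c³
s(Z, z) = z/(-24 + Z)
O(g) = -27/(8*(-24 + g)) (O(g) = -3³/(8*(-24 + g)) = -27/(8*(-24 + g)))
(O(1497) + (731421 + ((116652 - 98189) - 186317))) + 2185*1257 = (-27/(-192 + 8*1497) + (731421 + ((116652 - 98189) - 186317))) + 2185*1257 = (-27/(-192 + 11976) + (731421 + (18463 - 186317))) + 2746545 = (-27/11784 + (731421 - 167854)) + 2746545 = (-27*1/11784 + 563567) + 2746545 = (-9/3928 + 563567) + 2746545 = 2213691167/3928 + 2746545 = 13002119927/3928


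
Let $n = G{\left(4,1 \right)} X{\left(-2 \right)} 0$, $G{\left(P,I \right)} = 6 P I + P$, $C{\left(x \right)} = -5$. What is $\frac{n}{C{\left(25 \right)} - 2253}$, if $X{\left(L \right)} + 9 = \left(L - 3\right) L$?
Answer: $0$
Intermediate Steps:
$X{\left(L \right)} = -9 + L \left(-3 + L\right)$ ($X{\left(L \right)} = -9 + \left(L - 3\right) L = -9 + \left(-3 + L\right) L = -9 + L \left(-3 + L\right)$)
$G{\left(P,I \right)} = P + 6 I P$ ($G{\left(P,I \right)} = 6 I P + P = P + 6 I P$)
$n = 0$ ($n = 4 \left(1 + 6 \cdot 1\right) \left(-9 + \left(-2\right)^{2} - -6\right) 0 = 4 \left(1 + 6\right) \left(-9 + 4 + 6\right) 0 = 4 \cdot 7 \cdot 1 \cdot 0 = 28 \cdot 1 \cdot 0 = 28 \cdot 0 = 0$)
$\frac{n}{C{\left(25 \right)} - 2253} = \frac{1}{-5 - 2253} \cdot 0 = \frac{1}{-2258} \cdot 0 = \left(- \frac{1}{2258}\right) 0 = 0$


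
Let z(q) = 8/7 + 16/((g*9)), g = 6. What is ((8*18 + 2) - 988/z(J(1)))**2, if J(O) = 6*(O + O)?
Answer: 1350930025/4624 ≈ 2.9216e+5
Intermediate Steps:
J(O) = 12*O (J(O) = 6*(2*O) = 12*O)
z(q) = 272/189 (z(q) = 8/7 + 16/((6*9)) = 8*(1/7) + 16/54 = 8/7 + 16*(1/54) = 8/7 + 8/27 = 272/189)
((8*18 + 2) - 988/z(J(1)))**2 = ((8*18 + 2) - 988/272/189)**2 = ((144 + 2) - 988*189/272)**2 = (146 - 46683/68)**2 = (-36755/68)**2 = 1350930025/4624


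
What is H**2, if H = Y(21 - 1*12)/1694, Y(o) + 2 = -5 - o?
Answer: 64/717409 ≈ 8.9210e-5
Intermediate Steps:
Y(o) = -7 - o (Y(o) = -2 + (-5 - o) = -7 - o)
H = -8/847 (H = (-7 - (21 - 1*12))/1694 = (-7 - (21 - 12))*(1/1694) = (-7 - 1*9)*(1/1694) = (-7 - 9)*(1/1694) = -16*1/1694 = -8/847 ≈ -0.0094451)
H**2 = (-8/847)**2 = 64/717409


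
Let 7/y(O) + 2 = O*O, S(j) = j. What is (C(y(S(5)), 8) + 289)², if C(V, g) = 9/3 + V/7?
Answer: 45118089/529 ≈ 85289.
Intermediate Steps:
y(O) = 7/(-2 + O²) (y(O) = 7/(-2 + O*O) = 7/(-2 + O²))
C(V, g) = 3 + V/7 (C(V, g) = 9*(⅓) + V*(⅐) = 3 + V/7)
(C(y(S(5)), 8) + 289)² = ((3 + (7/(-2 + 5²))/7) + 289)² = ((3 + (7/(-2 + 25))/7) + 289)² = ((3 + (7/23)/7) + 289)² = ((3 + (7*(1/23))/7) + 289)² = ((3 + (⅐)*(7/23)) + 289)² = ((3 + 1/23) + 289)² = (70/23 + 289)² = (6717/23)² = 45118089/529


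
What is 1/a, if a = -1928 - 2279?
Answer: -1/4207 ≈ -0.00023770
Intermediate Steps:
a = -4207
1/a = 1/(-4207) = -1/4207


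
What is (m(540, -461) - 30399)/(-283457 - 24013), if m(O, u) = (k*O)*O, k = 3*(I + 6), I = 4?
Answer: -2905867/102490 ≈ -28.353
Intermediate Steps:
k = 30 (k = 3*(4 + 6) = 3*10 = 30)
m(O, u) = 30*O² (m(O, u) = (30*O)*O = 30*O²)
(m(540, -461) - 30399)/(-283457 - 24013) = (30*540² - 30399)/(-283457 - 24013) = (30*291600 - 30399)/(-307470) = (8748000 - 30399)*(-1/307470) = 8717601*(-1/307470) = -2905867/102490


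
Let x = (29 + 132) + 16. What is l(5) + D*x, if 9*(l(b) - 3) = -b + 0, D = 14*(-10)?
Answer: -222998/9 ≈ -24778.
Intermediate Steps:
D = -140
l(b) = 3 - b/9 (l(b) = 3 + (-b + 0)/9 = 3 + (-b)/9 = 3 - b/9)
x = 177 (x = 161 + 16 = 177)
l(5) + D*x = (3 - ⅑*5) - 140*177 = (3 - 5/9) - 24780 = 22/9 - 24780 = -222998/9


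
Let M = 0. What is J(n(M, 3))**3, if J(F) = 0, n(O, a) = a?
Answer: 0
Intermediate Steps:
J(n(M, 3))**3 = 0**3 = 0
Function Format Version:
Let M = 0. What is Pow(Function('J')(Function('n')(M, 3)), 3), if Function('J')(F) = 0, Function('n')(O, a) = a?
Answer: 0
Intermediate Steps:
Pow(Function('J')(Function('n')(M, 3)), 3) = Pow(0, 3) = 0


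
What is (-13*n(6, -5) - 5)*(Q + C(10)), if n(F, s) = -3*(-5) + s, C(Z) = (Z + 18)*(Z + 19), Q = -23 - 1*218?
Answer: -77085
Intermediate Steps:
Q = -241 (Q = -23 - 218 = -241)
C(Z) = (18 + Z)*(19 + Z)
n(F, s) = 15 + s
(-13*n(6, -5) - 5)*(Q + C(10)) = (-13*(15 - 5) - 5)*(-241 + (342 + 10² + 37*10)) = (-13*10 - 5)*(-241 + (342 + 100 + 370)) = (-130 - 5)*(-241 + 812) = -135*571 = -77085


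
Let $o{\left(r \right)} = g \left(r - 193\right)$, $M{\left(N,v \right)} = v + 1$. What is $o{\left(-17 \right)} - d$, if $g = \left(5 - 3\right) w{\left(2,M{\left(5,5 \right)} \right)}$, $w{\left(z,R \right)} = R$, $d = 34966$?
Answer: $-37486$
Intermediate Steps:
$M{\left(N,v \right)} = 1 + v$
$g = 12$ ($g = \left(5 - 3\right) \left(1 + 5\right) = 2 \cdot 6 = 12$)
$o{\left(r \right)} = -2316 + 12 r$ ($o{\left(r \right)} = 12 \left(r - 193\right) = 12 \left(-193 + r\right) = -2316 + 12 r$)
$o{\left(-17 \right)} - d = \left(-2316 + 12 \left(-17\right)\right) - 34966 = \left(-2316 - 204\right) - 34966 = -2520 - 34966 = -37486$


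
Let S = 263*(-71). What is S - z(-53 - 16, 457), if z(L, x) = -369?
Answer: -18304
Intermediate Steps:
S = -18673
S - z(-53 - 16, 457) = -18673 - 1*(-369) = -18673 + 369 = -18304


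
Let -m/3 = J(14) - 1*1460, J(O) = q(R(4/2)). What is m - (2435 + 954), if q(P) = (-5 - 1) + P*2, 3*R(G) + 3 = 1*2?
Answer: 1011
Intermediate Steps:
R(G) = -1/3 (R(G) = -1 + (1*2)/3 = -1 + (1/3)*2 = -1 + 2/3 = -1/3)
q(P) = -6 + 2*P
J(O) = -20/3 (J(O) = -6 + 2*(-1/3) = -6 - 2/3 = -20/3)
m = 4400 (m = -3*(-20/3 - 1*1460) = -3*(-20/3 - 1460) = -3*(-4400/3) = 4400)
m - (2435 + 954) = 4400 - (2435 + 954) = 4400 - 1*3389 = 4400 - 3389 = 1011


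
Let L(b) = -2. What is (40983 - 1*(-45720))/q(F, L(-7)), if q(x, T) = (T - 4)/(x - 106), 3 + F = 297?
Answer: -2716694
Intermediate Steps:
F = 294 (F = -3 + 297 = 294)
q(x, T) = (-4 + T)/(-106 + x)
(40983 - 1*(-45720))/q(F, L(-7)) = (40983 - 1*(-45720))/(((-4 - 2)/(-106 + 294))) = (40983 + 45720)/((-6/188)) = 86703/(((1/188)*(-6))) = 86703/(-3/94) = 86703*(-94/3) = -2716694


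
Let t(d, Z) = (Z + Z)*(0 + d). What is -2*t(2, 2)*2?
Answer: -32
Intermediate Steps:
t(d, Z) = 2*Z*d (t(d, Z) = (2*Z)*d = 2*Z*d)
-2*t(2, 2)*2 = -4*2*2*2 = -2*8*2 = -16*2 = -32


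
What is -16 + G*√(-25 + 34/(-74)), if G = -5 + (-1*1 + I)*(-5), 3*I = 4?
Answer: -16 - 20*I*√34854/111 ≈ -16.0 - 33.638*I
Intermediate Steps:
I = 4/3 (I = (⅓)*4 = 4/3 ≈ 1.3333)
G = -20/3 (G = -5 + (-1*1 + 4/3)*(-5) = -5 + (-1 + 4/3)*(-5) = -5 + (⅓)*(-5) = -5 - 5/3 = -20/3 ≈ -6.6667)
-16 + G*√(-25 + 34/(-74)) = -16 - 20*√(-25 + 34/(-74))/3 = -16 - 20*√(-25 + 34*(-1/74))/3 = -16 - 20*√(-25 - 17/37)/3 = -16 - 20*I*√34854/111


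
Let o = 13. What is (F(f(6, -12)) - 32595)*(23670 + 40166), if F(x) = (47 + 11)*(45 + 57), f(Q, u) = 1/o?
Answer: -1703080644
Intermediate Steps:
f(Q, u) = 1/13
F(x) = 5916 (F(x) = 58*102 = 5916)
(F(f(6, -12)) - 32595)*(23670 + 40166) = (5916 - 32595)*(23670 + 40166) = -26679*63836 = -1703080644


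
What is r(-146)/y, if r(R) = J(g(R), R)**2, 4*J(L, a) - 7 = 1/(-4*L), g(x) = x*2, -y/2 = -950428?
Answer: 66863329/41491094011904 ≈ 1.6115e-6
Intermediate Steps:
y = 1900856 (y = -2*(-950428) = 1900856)
g(x) = 2*x
J(L, a) = 7/4 - 1/(16*L) (J(L, a) = 7/4 + 1/(4*((-4*L))) = 7/4 + (-1/(4*L))/4 = 7/4 - 1/(16*L))
r(R) = (-1 + 56*R)**2/(1024*R**2) (r(R) = ((-1 + 28*(2*R))/(16*((2*R))))**2 = ((1/(2*R))*(-1 + 56*R)/16)**2 = ((-1 + 56*R)/(32*R))**2 = (-1 + 56*R)**2/(1024*R**2))
r(-146)/y = ((1/1024)*(-1 + 56*(-146))**2/(-146)**2)/1900856 = ((1/1024)*(1/21316)*(-1 - 8176)**2)*(1/1900856) = ((1/1024)*(1/21316)*(-8177)**2)*(1/1900856) = ((1/1024)*(1/21316)*66863329)*(1/1900856) = (66863329/21827584)*(1/1900856) = 66863329/41491094011904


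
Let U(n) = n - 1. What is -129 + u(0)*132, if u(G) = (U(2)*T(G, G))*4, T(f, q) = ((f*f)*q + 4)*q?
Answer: -129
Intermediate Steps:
U(n) = -1 + n
T(f, q) = q*(4 + q*f²) (T(f, q) = (f²*q + 4)*q = (q*f² + 4)*q = (4 + q*f²)*q = q*(4 + q*f²))
u(G) = 4*G*(4 + G³) (u(G) = ((-1 + 2)*(G*(4 + G*G²)))*4 = (1*(G*(4 + G³)))*4 = (G*(4 + G³))*4 = 4*G*(4 + G³))
-129 + u(0)*132 = -129 + (4*0*(4 + 0³))*132 = -129 + (4*0*(4 + 0))*132 = -129 + (4*0*4)*132 = -129 + 0*132 = -129 + 0 = -129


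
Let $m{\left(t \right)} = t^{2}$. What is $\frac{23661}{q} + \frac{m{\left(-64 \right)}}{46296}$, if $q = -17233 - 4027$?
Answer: $- \frac{126041087}{123031620} \approx -1.0245$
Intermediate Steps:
$q = -21260$
$\frac{23661}{q} + \frac{m{\left(-64 \right)}}{46296} = \frac{23661}{-21260} + \frac{\left(-64\right)^{2}}{46296} = 23661 \left(- \frac{1}{21260}\right) + 4096 \cdot \frac{1}{46296} = - \frac{23661}{21260} + \frac{512}{5787} = - \frac{126041087}{123031620}$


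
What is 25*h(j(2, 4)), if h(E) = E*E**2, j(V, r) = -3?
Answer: -675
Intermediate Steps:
h(E) = E**3
25*h(j(2, 4)) = 25*(-3)**3 = 25*(-27) = -675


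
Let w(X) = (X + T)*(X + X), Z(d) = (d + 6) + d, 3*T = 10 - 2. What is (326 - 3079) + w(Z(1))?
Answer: -7747/3 ≈ -2582.3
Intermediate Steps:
T = 8/3 (T = (10 - 2)/3 = (⅓)*8 = 8/3 ≈ 2.6667)
Z(d) = 6 + 2*d (Z(d) = (6 + d) + d = 6 + 2*d)
w(X) = 2*X*(8/3 + X) (w(X) = (X + 8/3)*(X + X) = (8/3 + X)*(2*X) = 2*X*(8/3 + X))
(326 - 3079) + w(Z(1)) = (326 - 3079) + 2*(6 + 2*1)*(8 + 3*(6 + 2*1))/3 = -2753 + 2*(6 + 2)*(8 + 3*(6 + 2))/3 = -2753 + (⅔)*8*(8 + 3*8) = -2753 + (⅔)*8*(8 + 24) = -2753 + (⅔)*8*32 = -2753 + 512/3 = -7747/3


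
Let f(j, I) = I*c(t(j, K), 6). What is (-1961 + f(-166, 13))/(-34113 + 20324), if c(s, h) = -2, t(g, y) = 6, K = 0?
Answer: 1987/13789 ≈ 0.14410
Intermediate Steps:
f(j, I) = -2*I (f(j, I) = I*(-2) = -2*I)
(-1961 + f(-166, 13))/(-34113 + 20324) = (-1961 - 2*13)/(-34113 + 20324) = (-1961 - 26)/(-13789) = -1987*(-1/13789) = 1987/13789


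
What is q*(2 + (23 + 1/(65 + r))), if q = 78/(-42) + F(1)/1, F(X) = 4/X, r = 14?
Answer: 29640/553 ≈ 53.599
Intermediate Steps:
q = 15/7 (q = 78/(-42) + (4/1)/1 = 78*(-1/42) + (4*1)*1 = -13/7 + 4*1 = -13/7 + 4 = 15/7 ≈ 2.1429)
q*(2 + (23 + 1/(65 + r))) = 15*(2 + (23 + 1/(65 + 14)))/7 = 15*(2 + (23 + 1/79))/7 = 15*(2 + 1818/79)/7 = (15/7)*(1976/79) = 29640/553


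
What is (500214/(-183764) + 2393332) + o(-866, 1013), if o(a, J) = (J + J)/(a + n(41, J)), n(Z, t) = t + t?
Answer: 63772171946163/26645780 ≈ 2.3933e+6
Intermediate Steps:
n(Z, t) = 2*t
o(a, J) = 2*J/(a + 2*J) (o(a, J) = (J + J)/(a + 2*J) = (2*J)/(a + 2*J) = 2*J/(a + 2*J))
(500214/(-183764) + 2393332) + o(-866, 1013) = (500214/(-183764) + 2393332) + 2*1013/(-866 + 2*1013) = (500214*(-1/183764) + 2393332) + 2*1013/(-866 + 2026) = (-250107/91882 + 2393332) + 2*1013/1160 = 219903880717/91882 + 2*1013*(1/1160) = 219903880717/91882 + 1013/580 = 63772171946163/26645780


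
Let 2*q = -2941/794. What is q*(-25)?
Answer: 73525/1588 ≈ 46.300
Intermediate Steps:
q = -2941/1588 (q = (-2941/794)/2 = (-2941*1/794)/2 = (½)*(-2941/794) = -2941/1588 ≈ -1.8520)
q*(-25) = -2941/1588*(-25) = 73525/1588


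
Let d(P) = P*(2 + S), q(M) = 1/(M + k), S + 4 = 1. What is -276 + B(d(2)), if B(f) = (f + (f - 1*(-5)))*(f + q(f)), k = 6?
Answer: -1111/4 ≈ -277.75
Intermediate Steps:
S = -3 (S = -4 + 1 = -3)
q(M) = 1/(6 + M) (q(M) = 1/(M + 6) = 1/(6 + M))
d(P) = -P (d(P) = P*(2 - 3) = P*(-1) = -P)
B(f) = (5 + 2*f)*(f + 1/(6 + f)) (B(f) = (f + (f - 1*(-5)))*(f + 1/(6 + f)) = (f + (f + 5))*(f + 1/(6 + f)) = (f + (5 + f))*(f + 1/(6 + f)) = (5 + 2*f)*(f + 1/(6 + f)))
-276 + B(d(2)) = -276 + (5 + 2*(-1*2) + (-1*2)*(5 + 2*(-1*2))*(6 - 1*2))/(6 - 1*2) = -276 + (5 + 2*(-2) - 2*(5 + 2*(-2))*(6 - 2))/(6 - 2) = -276 + (5 - 4 - 2*(5 - 4)*4)/4 = -276 + (5 - 4 - 2*1*4)/4 = -276 + (5 - 4 - 8)/4 = -276 + (¼)*(-7) = -276 - 7/4 = -1111/4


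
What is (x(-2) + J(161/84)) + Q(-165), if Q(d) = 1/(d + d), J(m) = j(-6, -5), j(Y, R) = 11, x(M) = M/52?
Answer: 23506/2145 ≈ 10.959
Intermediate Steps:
x(M) = M/52 (x(M) = M*(1/52) = M/52)
J(m) = 11
Q(d) = 1/(2*d)
(x(-2) + J(161/84)) + Q(-165) = ((1/52)*(-2) + 11) + (½)/(-165) = (-1/26 + 11) + (½)*(-1/165) = 285/26 - 1/330 = 23506/2145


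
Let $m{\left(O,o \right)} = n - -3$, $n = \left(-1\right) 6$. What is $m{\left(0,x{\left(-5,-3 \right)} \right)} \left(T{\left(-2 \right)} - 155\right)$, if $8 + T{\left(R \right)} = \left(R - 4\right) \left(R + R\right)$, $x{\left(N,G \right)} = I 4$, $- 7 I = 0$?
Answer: $417$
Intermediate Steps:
$I = 0$ ($I = \left(- \frac{1}{7}\right) 0 = 0$)
$x{\left(N,G \right)} = 0$ ($x{\left(N,G \right)} = 0 \cdot 4 = 0$)
$n = -6$
$m{\left(O,o \right)} = -3$ ($m{\left(O,o \right)} = -6 - -3 = -6 + 3 = -3$)
$T{\left(R \right)} = -8 + 2 R \left(-4 + R\right)$ ($T{\left(R \right)} = -8 + \left(R - 4\right) \left(R + R\right) = -8 + \left(-4 + R\right) 2 R = -8 + 2 R \left(-4 + R\right)$)
$m{\left(0,x{\left(-5,-3 \right)} \right)} \left(T{\left(-2 \right)} - 155\right) = - 3 \left(\left(-8 - -16 + 2 \left(-2\right)^{2}\right) - 155\right) = - 3 \left(\left(-8 + 16 + 2 \cdot 4\right) - 155\right) = - 3 \left(\left(-8 + 16 + 8\right) - 155\right) = - 3 \left(16 - 155\right) = \left(-3\right) \left(-139\right) = 417$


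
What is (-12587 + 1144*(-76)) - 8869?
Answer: -108400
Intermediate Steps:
(-12587 + 1144*(-76)) - 8869 = (-12587 - 86944) - 8869 = -99531 - 8869 = -108400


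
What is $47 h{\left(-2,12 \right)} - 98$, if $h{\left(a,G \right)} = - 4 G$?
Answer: $-2354$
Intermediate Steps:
$47 h{\left(-2,12 \right)} - 98 = 47 \left(\left(-4\right) 12\right) - 98 = 47 \left(-48\right) - 98 = -2256 - 98 = -2354$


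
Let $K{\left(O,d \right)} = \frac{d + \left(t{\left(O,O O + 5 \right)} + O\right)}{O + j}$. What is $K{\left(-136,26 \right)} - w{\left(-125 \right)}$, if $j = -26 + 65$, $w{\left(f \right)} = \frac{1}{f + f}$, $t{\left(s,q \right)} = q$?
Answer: $- \frac{4597653}{24250} \approx -189.59$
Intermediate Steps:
$w{\left(f \right)} = \frac{1}{2 f}$
$j = 39$
$K{\left(O,d \right)} = \frac{5 + O + d + O^{2}}{39 + O}$ ($K{\left(O,d \right)} = \frac{d + \left(\left(O O + 5\right) + O\right)}{O + 39} = \frac{d + \left(\left(O^{2} + 5\right) + O\right)}{39 + O} = \frac{d + \left(\left(5 + O^{2}\right) + O\right)}{39 + O} = \frac{d + \left(5 + O + O^{2}\right)}{39 + O} = \frac{5 + O + d + O^{2}}{39 + O}$)
$K{\left(-136,26 \right)} - w{\left(-125 \right)} = \frac{5 - 136 + 26 + \left(-136\right)^{2}}{39 - 136} - \frac{1}{2 \left(-125\right)} = \frac{5 - 136 + 26 + 18496}{-97} - \frac{1}{2} \left(- \frac{1}{125}\right) = \left(- \frac{1}{97}\right) 18391 - - \frac{1}{250} = - \frac{18391}{97} + \frac{1}{250} = - \frac{4597653}{24250}$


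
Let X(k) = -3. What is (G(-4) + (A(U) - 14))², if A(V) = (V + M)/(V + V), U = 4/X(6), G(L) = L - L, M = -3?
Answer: 9801/64 ≈ 153.14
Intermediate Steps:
G(L) = 0
U = -4/3 (U = 4/(-3) = 4*(-⅓) = -4/3 ≈ -1.3333)
A(V) = (-3 + V)/(2*V) (A(V) = (V - 3)/(V + V) = (-3 + V)/((2*V)) = (-3 + V)*(1/(2*V)) = (-3 + V)/(2*V))
(G(-4) + (A(U) - 14))² = (0 + ((-3 - 4/3)/(2*(-4/3)) - 14))² = (0 + ((½)*(-¾)*(-13/3) - 14))² = (0 + (13/8 - 14))² = (0 - 99/8)² = (-99/8)² = 9801/64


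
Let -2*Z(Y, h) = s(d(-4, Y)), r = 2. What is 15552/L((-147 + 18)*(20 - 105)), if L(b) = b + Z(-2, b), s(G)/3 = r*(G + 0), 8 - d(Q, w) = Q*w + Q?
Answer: 1728/1217 ≈ 1.4199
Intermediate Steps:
d(Q, w) = 8 - Q - Q*w (d(Q, w) = 8 - (Q*w + Q) = 8 - (Q + Q*w) = 8 + (-Q - Q*w) = 8 - Q - Q*w)
s(G) = 6*G (s(G) = 3*(2*(G + 0)) = 3*(2*G) = 6*G)
Z(Y, h) = -36 - 12*Y (Z(Y, h) = -3*(8 - 1*(-4) - 1*(-4)*Y) = -3*(8 + 4 + 4*Y) = -3*(12 + 4*Y) = -(72 + 24*Y)/2 = -36 - 12*Y)
L(b) = -12 + b (L(b) = b + (-36 - 12*(-2)) = b + (-36 + 24) = b - 12 = -12 + b)
15552/L((-147 + 18)*(20 - 105)) = 15552/(-12 + (-147 + 18)*(20 - 105)) = 15552/(-12 - 129*(-85)) = 15552/(-12 + 10965) = 15552/10953 = 15552*(1/10953) = 1728/1217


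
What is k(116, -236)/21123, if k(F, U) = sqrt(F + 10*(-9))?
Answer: sqrt(26)/21123 ≈ 0.00024140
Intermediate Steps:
k(F, U) = sqrt(-90 + F) (k(F, U) = sqrt(F - 90) = sqrt(-90 + F))
k(116, -236)/21123 = sqrt(-90 + 116)/21123 = sqrt(26)*(1/21123) = sqrt(26)/21123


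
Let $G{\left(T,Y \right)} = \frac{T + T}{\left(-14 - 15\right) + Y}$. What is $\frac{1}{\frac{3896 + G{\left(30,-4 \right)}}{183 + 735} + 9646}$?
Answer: $\frac{5049}{48724072} \approx 0.00010362$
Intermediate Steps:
$G{\left(T,Y \right)} = \frac{2 T}{-29 + Y}$ ($G{\left(T,Y \right)} = \frac{2 T}{\left(-14 - 15\right) + Y} = \frac{2 T}{-29 + Y}$)
$\frac{1}{\frac{3896 + G{\left(30,-4 \right)}}{183 + 735} + 9646} = \frac{1}{\frac{3896 + 2 \cdot 30 \frac{1}{-29 - 4}}{183 + 735} + 9646} = \frac{1}{\frac{3896 + 2 \cdot 30 \frac{1}{-33}}{918} + 9646} = \frac{1}{\left(3896 + 2 \cdot 30 \left(- \frac{1}{33}\right)\right) \frac{1}{918} + 9646} = \frac{1}{\left(3896 - \frac{20}{11}\right) \frac{1}{918} + 9646} = \frac{1}{\frac{42836}{11} \cdot \frac{1}{918} + 9646} = \frac{1}{\frac{21418}{5049} + 9646} = \frac{1}{\frac{48724072}{5049}} = \frac{5049}{48724072}$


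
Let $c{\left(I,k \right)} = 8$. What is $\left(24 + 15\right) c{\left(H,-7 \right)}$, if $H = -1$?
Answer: $312$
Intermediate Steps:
$\left(24 + 15\right) c{\left(H,-7 \right)} = \left(24 + 15\right) 8 = 39 \cdot 8 = 312$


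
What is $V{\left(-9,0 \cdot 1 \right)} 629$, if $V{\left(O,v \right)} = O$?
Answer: $-5661$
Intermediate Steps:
$V{\left(-9,0 \cdot 1 \right)} 629 = \left(-9\right) 629 = -5661$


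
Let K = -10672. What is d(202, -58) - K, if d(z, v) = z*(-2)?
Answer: 10268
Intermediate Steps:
d(z, v) = -2*z
d(202, -58) - K = -2*202 - 1*(-10672) = -404 + 10672 = 10268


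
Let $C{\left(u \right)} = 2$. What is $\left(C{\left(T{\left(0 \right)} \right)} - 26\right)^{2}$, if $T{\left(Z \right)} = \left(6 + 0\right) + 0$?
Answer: $576$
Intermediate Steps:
$T{\left(Z \right)} = 6$ ($T{\left(Z \right)} = 6 + 0 = 6$)
$\left(C{\left(T{\left(0 \right)} \right)} - 26\right)^{2} = \left(2 - 26\right)^{2} = \left(-24\right)^{2} = 576$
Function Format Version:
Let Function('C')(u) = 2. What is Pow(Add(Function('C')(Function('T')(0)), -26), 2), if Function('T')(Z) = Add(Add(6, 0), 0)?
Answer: 576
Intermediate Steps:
Function('T')(Z) = 6 (Function('T')(Z) = Add(6, 0) = 6)
Pow(Add(Function('C')(Function('T')(0)), -26), 2) = Pow(Add(2, -26), 2) = Pow(-24, 2) = 576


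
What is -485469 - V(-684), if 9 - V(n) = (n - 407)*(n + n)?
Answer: 1007010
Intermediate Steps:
V(n) = 9 - 2*n*(-407 + n) (V(n) = 9 - (n - 407)*(n + n) = 9 - (-407 + n)*2*n = 9 - 2*n*(-407 + n))
-485469 - V(-684) = -485469 - (9 - 2*(-684)² + 814*(-684)) = -485469 - (9 - 2*467856 - 556776) = -485469 - (9 - 935712 - 556776) = -485469 - 1*(-1492479) = -485469 + 1492479 = 1007010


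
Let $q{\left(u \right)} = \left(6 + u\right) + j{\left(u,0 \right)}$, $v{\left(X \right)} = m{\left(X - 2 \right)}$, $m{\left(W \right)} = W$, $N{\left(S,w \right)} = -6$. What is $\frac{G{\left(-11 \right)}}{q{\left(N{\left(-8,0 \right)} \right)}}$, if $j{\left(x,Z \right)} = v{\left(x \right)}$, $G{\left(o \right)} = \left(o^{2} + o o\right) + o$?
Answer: $- \frac{231}{8} \approx -28.875$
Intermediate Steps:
$v{\left(X \right)} = -2 + X$ ($v{\left(X \right)} = X - 2 = -2 + X$)
$G{\left(o \right)} = o + 2 o^{2}$ ($G{\left(o \right)} = \left(o^{2} + o^{2}\right) + o = 2 o^{2} + o = o + 2 o^{2}$)
$j{\left(x,Z \right)} = -2 + x$
$q{\left(u \right)} = 4 + 2 u$ ($q{\left(u \right)} = \left(6 + u\right) + \left(-2 + u\right) = 4 + 2 u$)
$\frac{G{\left(-11 \right)}}{q{\left(N{\left(-8,0 \right)} \right)}} = \frac{\left(-11\right) \left(1 + 2 \left(-11\right)\right)}{4 + 2 \left(-6\right)} = \frac{\left(-11\right) \left(1 - 22\right)}{4 - 12} = \frac{\left(-11\right) \left(-21\right)}{-8} = 231 \left(- \frac{1}{8}\right) = - \frac{231}{8}$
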